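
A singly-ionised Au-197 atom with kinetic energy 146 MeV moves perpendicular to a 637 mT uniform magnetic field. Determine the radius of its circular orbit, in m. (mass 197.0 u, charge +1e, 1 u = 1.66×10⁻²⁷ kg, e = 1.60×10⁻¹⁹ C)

Convert the energy: K = 146 MeV = 2.34×10^-11 J.
v = √(2K/m) = √(2·2.34×10^-11/3.27×10^-25) = 1.20×10^7 m/s.
r = mv/(qB) = (3.27×10^-25)(1.20×10^7) / [(1×1.60×10^-19)(0.637)] = 38.4 m.

r ≈ 38.4 m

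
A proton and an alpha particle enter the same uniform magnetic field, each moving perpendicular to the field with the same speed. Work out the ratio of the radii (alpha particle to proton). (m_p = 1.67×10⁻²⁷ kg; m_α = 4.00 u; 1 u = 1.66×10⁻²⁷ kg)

ratio ≈ 1.99

r = mv/(qB) ⇒ at equal v, r ∝ m/q.
r_{alpha particle}/r_{proton} = 1.99.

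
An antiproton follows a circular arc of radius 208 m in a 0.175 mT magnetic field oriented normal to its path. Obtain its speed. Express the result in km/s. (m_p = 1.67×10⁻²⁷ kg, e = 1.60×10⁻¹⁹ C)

v ≈ 3490 km/s

From qvB = mv²/r, v = qBr/m.
v = (1×1.60×10^-19)(1.75×10^-4)(208) / (1.67×10^-27) = 3.49×10^6 m/s.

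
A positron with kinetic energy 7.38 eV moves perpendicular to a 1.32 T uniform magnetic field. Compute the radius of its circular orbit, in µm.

r ≈ 6.94 µm

Convert the energy: K = 7.38 eV = 1.18×10^-18 J.
v = √(2K/m) = √(2·1.18×10^-18/9.11×10^-31) = 1.61×10^6 m/s.
r = mv/(qB) = (9.11×10^-31)(1.61×10^6) / [(1×1.60×10^-19)(1.32)] = 6.94×10^-6 m.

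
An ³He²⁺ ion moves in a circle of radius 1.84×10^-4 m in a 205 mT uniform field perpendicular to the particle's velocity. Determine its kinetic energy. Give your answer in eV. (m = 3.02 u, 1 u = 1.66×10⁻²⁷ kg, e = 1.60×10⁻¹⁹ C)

v = qBr/m = (2×1.60×10^-19)(0.205)(1.84×10^-4) / (5.01×10^-27) = 2410 m/s.
K = ½mv² = 0.5·(5.01×10^-27)·(2410)² = 1.45×10^-20 J = 0.0908 eV.

K ≈ 0.0908 eV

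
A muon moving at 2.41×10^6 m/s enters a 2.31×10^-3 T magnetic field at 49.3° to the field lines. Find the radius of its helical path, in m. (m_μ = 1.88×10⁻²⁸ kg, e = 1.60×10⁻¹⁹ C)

r ≈ 0.929 m

Only the perpendicular component v⊥ = v sin49.3° = 1.83×10^6 m/s is bent by the field.
r = m v⊥ /(qB) = (1.88×10^-28)(1.83×10^6) / [(1×1.60×10^-19)(2.31×10^-3)] = 0.929 m.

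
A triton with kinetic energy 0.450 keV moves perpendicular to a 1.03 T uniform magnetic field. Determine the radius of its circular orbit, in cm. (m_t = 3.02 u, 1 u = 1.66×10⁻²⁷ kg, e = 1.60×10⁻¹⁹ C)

Convert the energy: K = 0.450 keV = 7.20×10^-17 J.
v = √(2K/m) = √(2·7.20×10^-17/5.01×10^-27) = 1.69×10^5 m/s.
r = mv/(qB) = (5.01×10^-27)(1.69×10^5) / [(1×1.60×10^-19)(1.03)] = 5.16×10^-3 m.

r ≈ 0.516 cm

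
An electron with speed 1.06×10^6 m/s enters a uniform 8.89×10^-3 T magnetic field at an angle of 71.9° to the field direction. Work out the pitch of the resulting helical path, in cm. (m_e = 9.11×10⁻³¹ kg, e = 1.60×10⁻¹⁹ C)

The velocity component along B is v∥ = v cos71.9° = 3.29×10^5 m/s.
The cyclotron period T = 2πm/(qB) = 4.02×10^-9 s is set by m, q, B alone.
Pitch = v∥·T = (3.29×10^5)(4.02×10^-9) = 1.33×10^-3 m.

pitch ≈ 0.133 cm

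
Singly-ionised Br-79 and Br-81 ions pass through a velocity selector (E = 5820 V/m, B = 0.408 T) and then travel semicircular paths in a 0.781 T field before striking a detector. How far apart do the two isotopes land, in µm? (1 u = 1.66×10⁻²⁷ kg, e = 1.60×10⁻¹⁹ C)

Δd ≈ 758 µm

Both emerge at v = E/B₁ = 1.43×10^4 m/s.
r = mv/(qB₂), so r₁ = 0.014970 m and r₂ = 0.015349 m, giving Δr = 3.79×10^-4 m.
After a semicircle each ion lands a diameter 2r from the entry slit, so the separation is 2Δr = 7.58×10^-4 m.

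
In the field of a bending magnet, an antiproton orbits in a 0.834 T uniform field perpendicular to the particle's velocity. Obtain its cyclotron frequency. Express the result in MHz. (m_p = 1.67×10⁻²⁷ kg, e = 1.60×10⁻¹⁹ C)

f = qB/(2πm) = (1×1.60×10^-19)(0.834) / [2π(1.67×10^-27)] = 1.27×10^7 Hz.

f ≈ 12.7 MHz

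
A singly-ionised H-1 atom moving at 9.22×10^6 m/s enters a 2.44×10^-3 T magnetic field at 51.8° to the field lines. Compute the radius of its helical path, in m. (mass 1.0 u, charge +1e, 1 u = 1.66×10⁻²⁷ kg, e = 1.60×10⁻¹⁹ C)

r ≈ 30.8 m

Only the perpendicular component v⊥ = v sin51.8° = 7.25×10^6 m/s is bent by the field.
r = m v⊥ /(qB) = (1.66×10^-27)(7.25×10^6) / [(1×1.60×10^-19)(2.44×10^-3)] = 30.8 m.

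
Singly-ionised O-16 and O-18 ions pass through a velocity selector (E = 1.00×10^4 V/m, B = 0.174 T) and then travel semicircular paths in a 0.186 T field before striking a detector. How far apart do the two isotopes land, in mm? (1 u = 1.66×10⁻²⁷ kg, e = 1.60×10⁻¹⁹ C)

Both emerge at v = E/B₁ = 5.75×10^4 m/s.
r = mv/(qB₂), so r₁ = 0.05129 m and r₂ = 0.05770 m, giving Δr = 6.41×10^-3 m.
After a semicircle each ion lands a diameter 2r from the entry slit, so the separation is 2Δr = 0.0128 m.

Δd ≈ 12.8 mm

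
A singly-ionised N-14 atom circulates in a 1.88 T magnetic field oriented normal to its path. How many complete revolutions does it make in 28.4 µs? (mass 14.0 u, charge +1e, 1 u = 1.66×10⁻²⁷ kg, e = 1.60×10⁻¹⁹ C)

T = 2πm/(qB) = 2π(2.324×10^-26) / [(1×1.60×10^-19)(1.88)] = 4.8544×10^-7 s.
N = t/T = 2.84×10^-5 / 4.8544×10^-7 ≈ 58.50, so 58 complete revolutions.

N = 58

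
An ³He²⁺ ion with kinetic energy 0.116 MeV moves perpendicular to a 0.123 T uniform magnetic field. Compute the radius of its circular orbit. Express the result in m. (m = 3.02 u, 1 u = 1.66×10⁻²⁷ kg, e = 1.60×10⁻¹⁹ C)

Convert the energy: K = 0.116 MeV = 1.86×10^-14 J.
v = √(2K/m) = √(2·1.86×10^-14/5.01×10^-27) = 2.72×10^6 m/s.
r = mv/(qB) = (5.01×10^-27)(2.72×10^6) / [(2×1.60×10^-19)(0.123)] = 0.347 m.

r ≈ 0.347 m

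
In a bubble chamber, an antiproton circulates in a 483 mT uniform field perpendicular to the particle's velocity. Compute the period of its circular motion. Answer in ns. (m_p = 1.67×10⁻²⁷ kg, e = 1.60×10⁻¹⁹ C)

T ≈ 136 ns

The cyclotron period is independent of speed: T = 2πm/(qB).
T = 2π(1.67×10^-27) / [(1×1.60×10^-19)(0.483)] = 1.36×10^-7 s.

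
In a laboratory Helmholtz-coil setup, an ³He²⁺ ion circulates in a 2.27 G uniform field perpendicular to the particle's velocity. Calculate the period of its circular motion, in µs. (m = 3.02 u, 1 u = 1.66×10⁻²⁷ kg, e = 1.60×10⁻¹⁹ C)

T ≈ 434 µs

The cyclotron period is independent of speed: T = 2πm/(qB).
T = 2π(5.01×10^-27) / [(2×1.60×10^-19)(2.27×10^-4)] = 4.34×10^-4 s.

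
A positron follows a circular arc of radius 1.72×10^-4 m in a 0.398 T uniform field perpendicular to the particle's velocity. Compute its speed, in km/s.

From qvB = mv²/r, v = qBr/m.
v = (1×1.60×10^-19)(0.398)(1.72×10^-4) / (9.11×10^-31) = 1.20×10^7 m/s.

v ≈ 12000 km/s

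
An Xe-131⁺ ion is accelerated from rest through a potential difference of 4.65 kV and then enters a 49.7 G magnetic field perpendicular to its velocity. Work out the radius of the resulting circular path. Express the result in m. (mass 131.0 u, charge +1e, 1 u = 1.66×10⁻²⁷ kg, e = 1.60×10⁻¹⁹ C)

r ≈ 22.6 m

The kinetic energy gained is K = qV = (1×1.60×10^-19)(4650) = 7.44×10^-16 J.
v = √(2K/m) = 8.27×10^4 m/s.
r = mv/(qB) = (2.17×10^-25)(8.27×10^4) / [(1×1.60×10^-19)(4.97×10^-3)] = 22.6 m.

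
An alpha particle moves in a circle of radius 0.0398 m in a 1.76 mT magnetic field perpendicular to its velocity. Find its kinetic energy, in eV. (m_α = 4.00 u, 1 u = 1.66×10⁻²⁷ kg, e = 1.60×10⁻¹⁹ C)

v = qBr/m = (2×1.60×10^-19)(1.76×10^-3)(0.0398) / (6.64×10^-27) = 3380 m/s.
K = ½mv² = 0.5·(6.64×10^-27)·(3380)² = 3.78×10^-20 J = 0.236 eV.

K ≈ 0.236 eV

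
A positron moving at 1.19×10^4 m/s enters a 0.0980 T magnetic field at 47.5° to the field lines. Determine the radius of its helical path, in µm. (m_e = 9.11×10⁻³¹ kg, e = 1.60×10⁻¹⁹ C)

Only the perpendicular component v⊥ = v sin47.5° = 8770 m/s is bent by the field.
r = m v⊥ /(qB) = (9.11×10^-31)(8770) / [(1×1.60×10^-19)(0.0980)] = 5.10×10^-7 m.

r ≈ 0.510 µm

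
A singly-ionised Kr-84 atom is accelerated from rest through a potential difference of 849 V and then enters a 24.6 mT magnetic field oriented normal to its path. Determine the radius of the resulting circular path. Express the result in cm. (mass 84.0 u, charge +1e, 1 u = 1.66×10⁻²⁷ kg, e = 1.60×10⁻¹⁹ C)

r ≈ 156 cm

The kinetic energy gained is K = qV = (1×1.60×10^-19)(849) = 1.36×10^-16 J.
v = √(2K/m) = 4.41×10^4 m/s.
r = mv/(qB) = (1.39×10^-25)(4.41×10^4) / [(1×1.60×10^-19)(0.0246)] = 1.56 m.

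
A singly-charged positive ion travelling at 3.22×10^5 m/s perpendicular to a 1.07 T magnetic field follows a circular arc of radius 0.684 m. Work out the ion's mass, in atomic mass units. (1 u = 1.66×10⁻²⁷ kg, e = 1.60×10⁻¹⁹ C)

qvB = mv²/r ⇒ m = qBr/v.
m = (1×1.60×10^-19)(1.07)(0.684) / (3.22×10^5) = 3.64×10^-25 kg = 219 u.

m ≈ 219 u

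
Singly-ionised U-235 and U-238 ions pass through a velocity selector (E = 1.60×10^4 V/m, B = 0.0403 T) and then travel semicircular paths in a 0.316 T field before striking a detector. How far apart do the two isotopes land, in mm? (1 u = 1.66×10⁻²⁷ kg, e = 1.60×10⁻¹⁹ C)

Both emerge at v = E/B₁ = 3.97×10^5 m/s.
r = mv/(qB₂), so r₁ = 3.0633 m and r₂ = 3.1024 m, giving Δr = 0.0391 m.
After a semicircle each ion lands a diameter 2r from the entry slit, so the separation is 2Δr = 0.0782 m.

Δd ≈ 78.2 mm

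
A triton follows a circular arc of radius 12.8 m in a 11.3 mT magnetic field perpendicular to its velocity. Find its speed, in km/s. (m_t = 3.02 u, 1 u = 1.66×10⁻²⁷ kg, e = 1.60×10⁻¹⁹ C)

From qvB = mv²/r, v = qBr/m.
v = (1×1.60×10^-19)(0.0113)(12.8) / (5.01×10^-27) = 4.62×10^6 m/s.

v ≈ 4620 km/s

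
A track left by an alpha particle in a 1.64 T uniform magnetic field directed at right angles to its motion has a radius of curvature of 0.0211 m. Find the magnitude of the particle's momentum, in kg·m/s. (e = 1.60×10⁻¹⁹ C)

Since qvB = mv²/r, the momentum p = mv = qBr.
p = (2×1.60×10^-19)(1.64)(0.0211) = 1.11×10^-20 kg·m/s.

p ≈ 1.11×10^-20 kg·m/s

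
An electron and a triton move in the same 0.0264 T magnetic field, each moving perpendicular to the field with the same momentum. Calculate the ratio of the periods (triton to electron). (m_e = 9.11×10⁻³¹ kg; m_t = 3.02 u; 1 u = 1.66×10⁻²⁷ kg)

ratio ≈ 5500

T = 2πm/(qB) is independent of speed, so T₂/T₁ = (m₂/q₂)/(m₁/q₁).
T_{triton}/T_{electron} = (5.01×10^-27/1e) / (9.11×10^-31/1e) = 5500.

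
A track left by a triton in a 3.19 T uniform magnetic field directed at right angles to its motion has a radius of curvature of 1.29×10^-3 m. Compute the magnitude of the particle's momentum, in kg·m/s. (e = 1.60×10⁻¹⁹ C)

p ≈ 6.58×10^-22 kg·m/s

Since qvB = mv²/r, the momentum p = mv = qBr.
p = (1×1.60×10^-19)(3.19)(1.29×10^-3) = 6.58×10^-22 kg·m/s.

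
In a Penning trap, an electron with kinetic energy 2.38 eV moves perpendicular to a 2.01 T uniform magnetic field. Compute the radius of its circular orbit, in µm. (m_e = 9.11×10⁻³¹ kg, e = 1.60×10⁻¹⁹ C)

Convert the energy: K = 2.38 eV = 3.81×10^-19 J.
v = √(2K/m) = √(2·3.81×10^-19/9.11×10^-31) = 9.14×10^5 m/s.
r = mv/(qB) = (9.11×10^-31)(9.14×10^5) / [(1×1.60×10^-19)(2.01)] = 2.59×10^-6 m.

r ≈ 2.59 µm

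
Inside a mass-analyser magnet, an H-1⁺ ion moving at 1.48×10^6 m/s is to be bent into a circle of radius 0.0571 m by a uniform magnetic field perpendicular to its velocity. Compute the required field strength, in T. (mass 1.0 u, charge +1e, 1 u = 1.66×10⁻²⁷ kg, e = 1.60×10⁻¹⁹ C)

B ≈ 0.269 T

qvB = mv²/r gives B = mv/(qr).
B = (1.66×10^-27)(1.48×10^6) / [(1×1.60×10^-19)(0.0571)] = 0.269 T.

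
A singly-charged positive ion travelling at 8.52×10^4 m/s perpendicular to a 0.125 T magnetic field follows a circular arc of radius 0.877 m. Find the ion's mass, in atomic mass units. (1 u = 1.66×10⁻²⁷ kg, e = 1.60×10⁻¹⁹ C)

m ≈ 124 u

qvB = mv²/r ⇒ m = qBr/v.
m = (1×1.60×10^-19)(0.125)(0.877) / (8.52×10^4) = 2.06×10^-25 kg = 124 u.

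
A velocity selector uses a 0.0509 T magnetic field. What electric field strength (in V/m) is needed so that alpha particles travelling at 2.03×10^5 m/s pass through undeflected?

qE = qvB ⇒ E = vB = (2.03×10^5)(0.0509) = 1.03×10^4 V/m.

E ≈ 1.03×10^4 V/m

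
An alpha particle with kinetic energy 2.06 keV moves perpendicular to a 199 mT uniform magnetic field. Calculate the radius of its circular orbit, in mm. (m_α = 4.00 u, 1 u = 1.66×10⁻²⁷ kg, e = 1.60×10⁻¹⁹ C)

Convert the energy: K = 2.06 keV = 3.30×10^-16 J.
v = √(2K/m) = √(2·3.30×10^-16/6.64×10^-27) = 3.15×10^5 m/s.
r = mv/(qB) = (6.64×10^-27)(3.15×10^5) / [(2×1.60×10^-19)(0.199)] = 0.0329 m.

r ≈ 32.9 mm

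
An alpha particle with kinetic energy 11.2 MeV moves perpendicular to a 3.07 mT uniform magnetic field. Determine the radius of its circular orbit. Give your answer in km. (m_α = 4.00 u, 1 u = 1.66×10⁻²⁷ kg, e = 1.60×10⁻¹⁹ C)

Convert the energy: K = 11.2 MeV = 1.79×10^-12 J.
v = √(2K/m) = √(2·1.79×10^-12/6.64×10^-27) = 2.32×10^7 m/s.
r = mv/(qB) = (6.64×10^-27)(2.32×10^7) / [(2×1.60×10^-19)(3.07×10^-3)] = 157 m.

r ≈ 0.157 km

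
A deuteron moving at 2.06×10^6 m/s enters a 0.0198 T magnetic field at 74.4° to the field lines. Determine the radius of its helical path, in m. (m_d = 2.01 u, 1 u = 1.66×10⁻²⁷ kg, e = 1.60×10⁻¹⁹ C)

r ≈ 2.09 m

Only the perpendicular component v⊥ = v sin74.4° = 1.98×10^6 m/s is bent by the field.
r = m v⊥ /(qB) = (3.34×10^-27)(1.98×10^6) / [(1×1.60×10^-19)(0.0198)] = 2.09 m.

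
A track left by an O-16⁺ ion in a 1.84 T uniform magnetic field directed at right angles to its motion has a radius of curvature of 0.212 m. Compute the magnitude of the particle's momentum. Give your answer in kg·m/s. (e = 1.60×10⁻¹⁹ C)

Since qvB = mv²/r, the momentum p = mv = qBr.
p = (1×1.60×10^-19)(1.84)(0.212) = 6.24×10^-20 kg·m/s.

p ≈ 6.24×10^-20 kg·m/s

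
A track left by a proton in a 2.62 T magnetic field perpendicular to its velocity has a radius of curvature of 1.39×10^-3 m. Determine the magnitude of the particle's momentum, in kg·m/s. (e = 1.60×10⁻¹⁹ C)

p ≈ 5.83×10^-22 kg·m/s

Since qvB = mv²/r, the momentum p = mv = qBr.
p = (1×1.60×10^-19)(2.62)(1.39×10^-3) = 5.83×10^-22 kg·m/s.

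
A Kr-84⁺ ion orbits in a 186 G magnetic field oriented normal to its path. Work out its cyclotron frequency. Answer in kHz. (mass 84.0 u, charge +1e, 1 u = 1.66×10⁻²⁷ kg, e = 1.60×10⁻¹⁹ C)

f = qB/(2πm) = (1×1.60×10^-19)(0.0186) / [2π(1.39×10^-25)] = 3400 Hz.

f ≈ 3.40 kHz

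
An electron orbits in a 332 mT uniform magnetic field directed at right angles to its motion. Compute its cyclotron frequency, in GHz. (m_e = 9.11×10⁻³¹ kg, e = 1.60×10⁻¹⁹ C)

f = qB/(2πm) = (1×1.60×10^-19)(0.332) / [2π(9.11×10^-31)] = 9.28×10^9 Hz.

f ≈ 9.28 GHz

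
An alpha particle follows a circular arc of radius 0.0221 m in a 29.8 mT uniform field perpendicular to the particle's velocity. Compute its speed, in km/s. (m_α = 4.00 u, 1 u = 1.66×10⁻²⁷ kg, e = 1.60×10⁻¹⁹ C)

From qvB = mv²/r, v = qBr/m.
v = (2×1.60×10^-19)(0.0298)(0.0221) / (6.64×10^-27) = 3.17×10^4 m/s.

v ≈ 31.7 km/s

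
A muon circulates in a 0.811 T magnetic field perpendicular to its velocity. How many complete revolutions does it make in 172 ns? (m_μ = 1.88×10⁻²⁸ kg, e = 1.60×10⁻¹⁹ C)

T = 2πm/(qB) = 2π(1.88×10^-28) / [(1×1.60×10^-19)(0.811)] = 9.1033×10^-9 s.
N = t/T = 1.72×10^-7 / 9.1033×10^-9 ≈ 18.89, so 18 complete revolutions.

N = 18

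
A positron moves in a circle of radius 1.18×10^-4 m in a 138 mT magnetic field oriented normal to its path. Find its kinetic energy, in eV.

K ≈ 23.3 eV

v = qBr/m = (1×1.60×10^-19)(0.138)(1.18×10^-4) / (9.11×10^-31) = 2.86×10^6 m/s.
K = ½mv² = 0.5·(9.11×10^-31)·(2.86×10^6)² = 3.73×10^-18 J = 23.3 eV.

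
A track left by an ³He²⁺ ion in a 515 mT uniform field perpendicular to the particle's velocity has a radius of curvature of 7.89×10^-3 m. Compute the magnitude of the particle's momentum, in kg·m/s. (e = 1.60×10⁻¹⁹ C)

Since qvB = mv²/r, the momentum p = mv = qBr.
p = (2×1.60×10^-19)(0.515)(7.89×10^-3) = 1.30×10^-21 kg·m/s.

p ≈ 1.30×10^-21 kg·m/s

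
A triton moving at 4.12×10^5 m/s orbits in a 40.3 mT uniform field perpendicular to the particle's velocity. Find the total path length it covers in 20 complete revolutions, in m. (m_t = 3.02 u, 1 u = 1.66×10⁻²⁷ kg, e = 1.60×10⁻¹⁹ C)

L ≈ 40.3 m

r = mv/(qB) = 0.320 m, so one revolution covers 2πr = 2.01 m.
In 20 revolutions: L = 20·2πr = 40.3 m.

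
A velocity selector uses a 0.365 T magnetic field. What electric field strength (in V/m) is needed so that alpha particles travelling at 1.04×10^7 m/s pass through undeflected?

E ≈ 3.80×10^6 V/m

qE = qvB ⇒ E = vB = (1.04×10^7)(0.365) = 3.80×10^6 V/m.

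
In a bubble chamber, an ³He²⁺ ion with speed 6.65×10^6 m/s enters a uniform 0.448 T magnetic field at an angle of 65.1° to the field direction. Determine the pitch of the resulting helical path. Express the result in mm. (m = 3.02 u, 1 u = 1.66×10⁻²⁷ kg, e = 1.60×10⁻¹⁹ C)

The velocity component along B is v∥ = v cos65.1° = 2.80×10^6 m/s.
The cyclotron period T = 2πm/(qB) = 2.20×10^-7 s is set by m, q, B alone.
Pitch = v∥·T = (2.80×10^6)(2.20×10^-7) = 0.615 m.

pitch ≈ 615 mm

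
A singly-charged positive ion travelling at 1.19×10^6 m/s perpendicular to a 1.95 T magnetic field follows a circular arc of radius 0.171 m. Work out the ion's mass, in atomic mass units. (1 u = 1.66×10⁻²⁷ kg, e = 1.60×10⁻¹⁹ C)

qvB = mv²/r ⇒ m = qBr/v.
m = (1×1.60×10^-19)(1.95)(0.171) / (1.19×10^6) = 4.48×10^-26 kg = 27.0 u.

m ≈ 27.0 u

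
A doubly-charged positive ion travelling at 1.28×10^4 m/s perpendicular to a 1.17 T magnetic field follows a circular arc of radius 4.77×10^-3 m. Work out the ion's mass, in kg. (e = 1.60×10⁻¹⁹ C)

m ≈ 1.40×10^-25 kg

qvB = mv²/r ⇒ m = qBr/v.
m = (2×1.60×10^-19)(1.17)(4.77×10^-3) / (1.28×10^4) = 1.40×10^-25 kg.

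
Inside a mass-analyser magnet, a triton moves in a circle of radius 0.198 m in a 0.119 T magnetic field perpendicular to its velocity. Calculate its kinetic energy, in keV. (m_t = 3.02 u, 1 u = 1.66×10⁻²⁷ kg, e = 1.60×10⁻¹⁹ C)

K ≈ 8.86 keV

v = qBr/m = (1×1.60×10^-19)(0.119)(0.198) / (5.01×10^-27) = 7.52×10^5 m/s.
K = ½mv² = 0.5·(5.01×10^-27)·(7.52×10^5)² = 1.42×10^-15 J = 8.86 keV.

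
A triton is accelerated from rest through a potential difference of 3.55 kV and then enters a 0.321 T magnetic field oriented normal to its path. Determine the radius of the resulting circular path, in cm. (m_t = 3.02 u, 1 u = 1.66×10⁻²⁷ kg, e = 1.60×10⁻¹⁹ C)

r ≈ 4.65 cm

The kinetic energy gained is K = qV = (1×1.60×10^-19)(3550) = 5.68×10^-16 J.
v = √(2K/m) = 4.76×10^5 m/s.
r = mv/(qB) = (5.01×10^-27)(4.76×10^5) / [(1×1.60×10^-19)(0.321)] = 0.0465 m.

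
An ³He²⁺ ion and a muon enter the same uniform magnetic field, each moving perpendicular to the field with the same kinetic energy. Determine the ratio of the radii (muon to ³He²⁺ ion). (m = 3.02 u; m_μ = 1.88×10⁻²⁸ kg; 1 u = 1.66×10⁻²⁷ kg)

ratio ≈ 0.387

r = √(2mK)/(qB) ⇒ at equal K, r ∝ √m/q.
r_{muon}/r_{³He²⁺ ion} = 0.387.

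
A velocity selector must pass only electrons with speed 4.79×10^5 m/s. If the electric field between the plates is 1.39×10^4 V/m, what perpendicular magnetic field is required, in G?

B ≈ 290 G

qE = qvB ⇒ B = E/v = (1.39×10^4) / (4.79×10^5) = 0.0290 T.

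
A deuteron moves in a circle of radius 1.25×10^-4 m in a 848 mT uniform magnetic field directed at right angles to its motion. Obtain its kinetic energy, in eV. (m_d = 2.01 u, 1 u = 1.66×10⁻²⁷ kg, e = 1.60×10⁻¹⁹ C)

v = qBr/m = (1×1.60×10^-19)(0.848)(1.25×10^-4) / (3.34×10^-27) = 5080 m/s.
K = ½mv² = 0.5·(3.34×10^-27)·(5080)² = 4.31×10^-20 J = 0.269 eV.

K ≈ 0.269 eV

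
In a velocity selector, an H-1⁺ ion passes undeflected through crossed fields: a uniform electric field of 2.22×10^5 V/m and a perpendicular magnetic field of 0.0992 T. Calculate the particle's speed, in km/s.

v ≈ 2240 km/s

For zero net force, qE = qvB, so v = E/B.
v = (2.22×10^5) / (0.0992) = 2.24×10^6 m/s.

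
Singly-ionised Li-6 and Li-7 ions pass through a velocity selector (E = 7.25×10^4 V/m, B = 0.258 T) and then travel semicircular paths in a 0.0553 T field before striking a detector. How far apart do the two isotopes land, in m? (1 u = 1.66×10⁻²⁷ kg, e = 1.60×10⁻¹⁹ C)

Δd ≈ 0.105 m

Both emerge at v = E/B₁ = 2.81×10^5 m/s.
r = mv/(qB₂), so r₁ = 0.3163 m and r₂ = 0.3690 m, giving Δr = 0.0527 m.
After a semicircle each ion lands a diameter 2r from the entry slit, so the separation is 2Δr = 0.105 m.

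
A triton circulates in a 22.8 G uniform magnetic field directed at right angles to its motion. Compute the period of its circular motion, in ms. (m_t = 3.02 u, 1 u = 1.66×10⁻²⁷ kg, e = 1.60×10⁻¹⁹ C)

The cyclotron period is independent of speed: T = 2πm/(qB).
T = 2π(5.01×10^-27) / [(1×1.60×10^-19)(2.28×10^-3)] = 8.63×10^-5 s.

T ≈ 0.0863 ms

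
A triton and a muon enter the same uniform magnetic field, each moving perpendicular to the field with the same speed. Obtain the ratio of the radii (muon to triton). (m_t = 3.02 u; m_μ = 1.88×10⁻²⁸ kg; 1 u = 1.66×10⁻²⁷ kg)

ratio ≈ 0.0375

r = mv/(qB) ⇒ at equal v, r ∝ m/q.
r_{muon}/r_{triton} = 0.0375.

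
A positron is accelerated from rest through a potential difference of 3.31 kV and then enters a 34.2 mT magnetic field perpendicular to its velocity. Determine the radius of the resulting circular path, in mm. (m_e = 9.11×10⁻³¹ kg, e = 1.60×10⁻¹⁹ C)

r ≈ 5.68 mm

The kinetic energy gained is K = qV = (1×1.60×10^-19)(3310) = 5.30×10^-16 J.
v = √(2K/m) = 3.41×10^7 m/s.
r = mv/(qB) = (9.11×10^-31)(3.41×10^7) / [(1×1.60×10^-19)(0.0342)] = 5.68×10^-3 m.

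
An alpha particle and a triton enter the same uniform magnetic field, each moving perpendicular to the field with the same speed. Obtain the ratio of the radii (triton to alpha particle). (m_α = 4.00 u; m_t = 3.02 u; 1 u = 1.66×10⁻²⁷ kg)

ratio ≈ 1.51

r = mv/(qB) ⇒ at equal v, r ∝ m/q.
r_{triton}/r_{alpha particle} = 1.51.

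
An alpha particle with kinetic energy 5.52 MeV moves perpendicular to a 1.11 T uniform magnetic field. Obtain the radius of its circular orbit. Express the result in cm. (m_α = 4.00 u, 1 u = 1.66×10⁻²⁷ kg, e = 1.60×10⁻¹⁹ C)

r ≈ 30.5 cm

Convert the energy: K = 5.52 MeV = 8.83×10^-13 J.
v = √(2K/m) = √(2·8.83×10^-13/6.64×10^-27) = 1.63×10^7 m/s.
r = mv/(qB) = (6.64×10^-27)(1.63×10^7) / [(2×1.60×10^-19)(1.11)] = 0.305 m.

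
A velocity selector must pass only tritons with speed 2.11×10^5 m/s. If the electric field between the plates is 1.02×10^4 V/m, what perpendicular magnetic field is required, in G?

B ≈ 483 G

qE = qvB ⇒ B = E/v = (1.02×10^4) / (2.11×10^5) = 0.0483 T.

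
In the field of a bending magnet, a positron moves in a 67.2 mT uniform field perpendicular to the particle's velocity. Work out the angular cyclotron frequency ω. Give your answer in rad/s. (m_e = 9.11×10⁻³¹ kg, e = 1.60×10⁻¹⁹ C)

ω ≈ 1.18×10^10 rad/s

ω = qB/m = (1×1.60×10^-19)(0.0672) / (9.11×10^-31) = 1.18×10^10 rad/s.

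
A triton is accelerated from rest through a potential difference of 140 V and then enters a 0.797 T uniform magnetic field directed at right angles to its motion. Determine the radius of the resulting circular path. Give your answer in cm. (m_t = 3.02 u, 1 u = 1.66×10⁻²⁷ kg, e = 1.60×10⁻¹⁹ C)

r ≈ 0.372 cm

The kinetic energy gained is K = qV = (1×1.60×10^-19)(140) = 2.24×10^-17 J.
v = √(2K/m) = 9.45×10^4 m/s.
r = mv/(qB) = (5.01×10^-27)(9.45×10^4) / [(1×1.60×10^-19)(0.797)] = 3.72×10^-3 m.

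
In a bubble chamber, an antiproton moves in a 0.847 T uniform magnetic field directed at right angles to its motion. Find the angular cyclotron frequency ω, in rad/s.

ω = qB/m = (1×1.60×10^-19)(0.847) / (1.67×10^-27) = 8.11×10^7 rad/s.

ω ≈ 8.11×10^7 rad/s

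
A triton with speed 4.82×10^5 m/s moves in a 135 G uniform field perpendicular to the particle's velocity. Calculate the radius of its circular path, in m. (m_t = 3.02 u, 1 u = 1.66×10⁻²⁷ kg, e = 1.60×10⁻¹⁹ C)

The magnetic force provides the centripetal force: qvB = mv²/r, so r = mv/(qB).
r = (5.01×10^-27 kg)(4.82×10^5 m/s) / [(1×1.60×10^-19 C)(0.0135 T)] = 1.12 m.

r ≈ 1.12 m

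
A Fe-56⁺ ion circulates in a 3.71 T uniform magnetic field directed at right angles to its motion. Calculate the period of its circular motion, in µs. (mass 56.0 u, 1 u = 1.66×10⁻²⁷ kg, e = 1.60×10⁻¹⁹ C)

The cyclotron period is independent of speed: T = 2πm/(qB).
T = 2π(9.30×10^-26) / [(1×1.60×10^-19)(3.71)] = 9.84×10^-7 s.

T ≈ 0.984 µs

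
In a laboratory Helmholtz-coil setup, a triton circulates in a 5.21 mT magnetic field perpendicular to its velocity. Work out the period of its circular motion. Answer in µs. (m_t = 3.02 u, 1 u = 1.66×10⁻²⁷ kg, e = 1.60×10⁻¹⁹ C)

T ≈ 37.8 µs

The cyclotron period is independent of speed: T = 2πm/(qB).
T = 2π(5.01×10^-27) / [(1×1.60×10^-19)(5.21×10^-3)] = 3.78×10^-5 s.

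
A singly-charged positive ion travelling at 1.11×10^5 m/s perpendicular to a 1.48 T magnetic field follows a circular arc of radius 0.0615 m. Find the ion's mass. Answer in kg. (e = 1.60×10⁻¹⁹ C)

m ≈ 1.31×10^-25 kg

qvB = mv²/r ⇒ m = qBr/v.
m = (1×1.60×10^-19)(1.48)(0.0615) / (1.11×10^5) = 1.31×10^-25 kg.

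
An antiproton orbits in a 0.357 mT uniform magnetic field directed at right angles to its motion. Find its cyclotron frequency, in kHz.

f ≈ 5.44 kHz

f = qB/(2πm) = (1×1.60×10^-19)(3.57×10^-4) / [2π(1.67×10^-27)] = 5440 Hz.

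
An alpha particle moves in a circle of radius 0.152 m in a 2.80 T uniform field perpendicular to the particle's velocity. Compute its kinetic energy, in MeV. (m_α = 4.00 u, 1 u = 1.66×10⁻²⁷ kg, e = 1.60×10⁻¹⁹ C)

v = qBr/m = (2×1.60×10^-19)(2.80)(0.152) / (6.64×10^-27) = 2.05×10^7 m/s.
K = ½mv² = 0.5·(6.64×10^-27)·(2.05×10^7)² = 1.40×10^-12 J = 8.73 MeV.

K ≈ 8.73 MeV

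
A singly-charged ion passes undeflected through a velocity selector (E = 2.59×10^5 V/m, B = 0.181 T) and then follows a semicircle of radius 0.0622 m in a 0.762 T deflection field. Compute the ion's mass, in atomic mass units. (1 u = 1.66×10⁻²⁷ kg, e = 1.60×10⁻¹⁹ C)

v = E/B₁ = 1.43×10^6 m/s.
From r = mv/(qB₂), m = qB₂r/v = (1×1.60×10^-19)(0.762)(0.0622) / (1.43×10^6) = 5.30×10^-27 kg.
In atomic mass units: m = 5.30×10^-27 / 1.66×10^-27 = 3.19 u.

m ≈ 3.19 u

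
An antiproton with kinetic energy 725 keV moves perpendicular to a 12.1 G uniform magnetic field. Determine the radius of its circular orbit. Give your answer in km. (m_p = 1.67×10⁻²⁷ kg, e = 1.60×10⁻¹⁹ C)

r ≈ 0.102 km

Convert the energy: K = 725 keV = 1.16×10^-13 J.
v = √(2K/m) = √(2·1.16×10^-13/1.67×10^-27) = 1.18×10^7 m/s.
r = mv/(qB) = (1.67×10^-27)(1.18×10^7) / [(1×1.60×10^-19)(1.21×10^-3)] = 102 m.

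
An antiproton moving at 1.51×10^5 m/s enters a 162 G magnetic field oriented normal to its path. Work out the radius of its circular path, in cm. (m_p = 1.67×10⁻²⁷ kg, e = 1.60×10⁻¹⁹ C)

r ≈ 9.73 cm

The magnetic force provides the centripetal force: qvB = mv²/r, so r = mv/(qB).
r = (1.67×10^-27 kg)(1.51×10^5 m/s) / [(1×1.60×10^-19 C)(0.0162 T)] = 0.0973 m.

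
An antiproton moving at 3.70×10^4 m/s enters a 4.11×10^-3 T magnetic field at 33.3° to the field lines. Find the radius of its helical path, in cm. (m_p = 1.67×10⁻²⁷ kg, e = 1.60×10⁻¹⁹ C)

Only the perpendicular component v⊥ = v sin33.3° = 2.03×10^4 m/s is bent by the field.
r = m v⊥ /(qB) = (1.67×10^-27)(2.03×10^4) / [(1×1.60×10^-19)(4.11×10^-3)] = 0.0516 m.

r ≈ 5.16 cm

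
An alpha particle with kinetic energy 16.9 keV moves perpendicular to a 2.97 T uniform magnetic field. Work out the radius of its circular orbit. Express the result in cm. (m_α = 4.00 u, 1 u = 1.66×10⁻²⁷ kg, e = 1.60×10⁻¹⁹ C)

r ≈ 0.631 cm

Convert the energy: K = 16.9 keV = 2.70×10^-15 J.
v = √(2K/m) = √(2·2.70×10^-15/6.64×10^-27) = 9.02×10^5 m/s.
r = mv/(qB) = (6.64×10^-27)(9.02×10^5) / [(2×1.60×10^-19)(2.97)] = 6.31×10^-3 m.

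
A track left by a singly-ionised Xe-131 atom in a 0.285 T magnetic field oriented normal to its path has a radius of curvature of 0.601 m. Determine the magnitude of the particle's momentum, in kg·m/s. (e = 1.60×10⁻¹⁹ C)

p ≈ 2.74×10^-20 kg·m/s

Since qvB = mv²/r, the momentum p = mv = qBr.
p = (1×1.60×10^-19)(0.285)(0.601) = 2.74×10^-20 kg·m/s.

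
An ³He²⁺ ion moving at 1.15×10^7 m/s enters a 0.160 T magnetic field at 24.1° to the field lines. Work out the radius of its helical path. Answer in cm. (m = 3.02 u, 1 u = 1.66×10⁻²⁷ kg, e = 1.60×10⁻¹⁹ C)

r ≈ 46.0 cm

Only the perpendicular component v⊥ = v sin24.1° = 4.70×10^6 m/s is bent by the field.
r = m v⊥ /(qB) = (5.01×10^-27)(4.70×10^6) / [(2×1.60×10^-19)(0.160)] = 0.460 m.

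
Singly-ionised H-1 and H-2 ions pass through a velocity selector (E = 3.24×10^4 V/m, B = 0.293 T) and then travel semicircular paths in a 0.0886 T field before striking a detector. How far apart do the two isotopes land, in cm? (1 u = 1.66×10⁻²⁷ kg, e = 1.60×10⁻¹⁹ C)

Both emerge at v = E/B₁ = 1.11×10^5 m/s.
r = mv/(qB₂), so r₁ = 0.0129 m and r₂ = 0.0259 m, giving Δr = 0.0129 m.
After a semicircle each ion lands a diameter 2r from the entry slit, so the separation is 2Δr = 0.0259 m.

Δd ≈ 2.59 cm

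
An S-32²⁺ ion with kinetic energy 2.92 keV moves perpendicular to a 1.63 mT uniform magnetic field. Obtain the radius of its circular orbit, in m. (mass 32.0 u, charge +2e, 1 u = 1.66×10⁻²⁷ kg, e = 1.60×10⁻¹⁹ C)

r ≈ 13.5 m

Convert the energy: K = 2.92 keV = 4.67×10^-16 J.
v = √(2K/m) = √(2·4.67×10^-16/5.31×10^-26) = 1.33×10^5 m/s.
r = mv/(qB) = (5.31×10^-26)(1.33×10^5) / [(2×1.60×10^-19)(1.63×10^-3)] = 13.5 m.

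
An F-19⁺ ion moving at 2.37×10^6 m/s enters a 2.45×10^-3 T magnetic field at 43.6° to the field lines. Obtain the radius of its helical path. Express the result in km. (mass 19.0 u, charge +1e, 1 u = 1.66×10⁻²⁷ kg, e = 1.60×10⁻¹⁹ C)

r ≈ 0.132 km

Only the perpendicular component v⊥ = v sin43.6° = 1.63×10^6 m/s is bent by the field.
r = m v⊥ /(qB) = (3.15×10^-26)(1.63×10^6) / [(1×1.60×10^-19)(2.45×10^-3)] = 132 m.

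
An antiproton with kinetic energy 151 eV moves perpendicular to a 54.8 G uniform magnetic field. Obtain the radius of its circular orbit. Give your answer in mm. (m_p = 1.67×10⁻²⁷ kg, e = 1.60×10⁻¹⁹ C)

Convert the energy: K = 151 eV = 2.42×10^-17 J.
v = √(2K/m) = √(2·2.42×10^-17/1.67×10^-27) = 1.70×10^5 m/s.
r = mv/(qB) = (1.67×10^-27)(1.70×10^5) / [(1×1.60×10^-19)(5.48×10^-3)] = 0.324 m.

r ≈ 324 mm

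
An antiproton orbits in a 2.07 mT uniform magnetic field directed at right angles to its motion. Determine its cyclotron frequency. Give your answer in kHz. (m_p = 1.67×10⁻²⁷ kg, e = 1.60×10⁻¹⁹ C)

f = qB/(2πm) = (1×1.60×10^-19)(2.07×10^-3) / [2π(1.67×10^-27)] = 3.16×10^4 Hz.

f ≈ 31.6 kHz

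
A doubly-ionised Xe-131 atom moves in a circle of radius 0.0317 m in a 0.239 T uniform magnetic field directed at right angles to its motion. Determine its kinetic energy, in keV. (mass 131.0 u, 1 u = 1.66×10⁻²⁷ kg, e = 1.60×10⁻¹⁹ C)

K ≈ 0.0845 keV

v = qBr/m = (2×1.60×10^-19)(0.239)(0.0317) / (2.17×10^-25) = 1.11×10^4 m/s.
K = ½mv² = 0.5·(2.17×10^-25)·(1.11×10^4)² = 1.35×10^-17 J = 0.0845 keV.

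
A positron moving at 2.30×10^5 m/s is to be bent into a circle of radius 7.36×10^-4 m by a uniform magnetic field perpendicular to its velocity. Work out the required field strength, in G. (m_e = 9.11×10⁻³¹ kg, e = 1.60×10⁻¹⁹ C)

qvB = mv²/r gives B = mv/(qr).
B = (9.11×10^-31)(2.30×10^5) / [(1×1.60×10^-19)(7.36×10^-4)] = 1.78×10^-3 T.

B ≈ 17.8 G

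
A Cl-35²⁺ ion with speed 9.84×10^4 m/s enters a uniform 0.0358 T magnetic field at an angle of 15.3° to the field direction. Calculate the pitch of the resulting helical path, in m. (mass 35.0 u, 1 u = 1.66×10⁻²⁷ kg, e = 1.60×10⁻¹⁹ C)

The velocity component along B is v∥ = v cos15.3° = 9.49×10^4 m/s.
The cyclotron period T = 2πm/(qB) = 3.19×10^-5 s is set by m, q, B alone.
Pitch = v∥·T = (9.49×10^4)(3.19×10^-5) = 3.02 m.

pitch ≈ 3.02 m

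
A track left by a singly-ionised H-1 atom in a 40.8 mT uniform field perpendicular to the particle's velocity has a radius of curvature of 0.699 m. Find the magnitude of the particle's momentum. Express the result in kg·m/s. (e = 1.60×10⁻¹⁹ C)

Since qvB = mv²/r, the momentum p = mv = qBr.
p = (1×1.60×10^-19)(0.0408)(0.699) = 4.56×10^-21 kg·m/s.

p ≈ 4.56×10^-21 kg·m/s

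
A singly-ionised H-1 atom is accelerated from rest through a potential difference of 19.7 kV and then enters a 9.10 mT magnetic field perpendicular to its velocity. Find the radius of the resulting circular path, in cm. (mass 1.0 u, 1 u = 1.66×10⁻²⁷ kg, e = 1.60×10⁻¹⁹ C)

r ≈ 222 cm

The kinetic energy gained is K = qV = (1×1.60×10^-19)(1.97×10^4) = 3.15×10^-15 J.
v = √(2K/m) = 1.95×10^6 m/s.
r = mv/(qB) = (1.66×10^-27)(1.95×10^6) / [(1×1.60×10^-19)(9.10×10^-3)] = 2.22 m.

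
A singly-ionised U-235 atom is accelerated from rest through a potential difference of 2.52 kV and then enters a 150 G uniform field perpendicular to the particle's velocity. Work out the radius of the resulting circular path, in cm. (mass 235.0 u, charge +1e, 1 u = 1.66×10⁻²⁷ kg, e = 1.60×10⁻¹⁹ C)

r ≈ 739 cm

The kinetic energy gained is K = qV = (1×1.60×10^-19)(2520) = 4.03×10^-16 J.
v = √(2K/m) = 4.55×10^4 m/s.
r = mv/(qB) = (3.90×10^-25)(4.55×10^4) / [(1×1.60×10^-19)(0.0150)] = 7.39 m.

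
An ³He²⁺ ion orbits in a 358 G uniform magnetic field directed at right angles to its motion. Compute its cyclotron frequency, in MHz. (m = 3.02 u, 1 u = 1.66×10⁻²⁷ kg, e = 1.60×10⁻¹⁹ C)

f = qB/(2πm) = (2×1.60×10^-19)(0.0358) / [2π(5.01×10^-27)] = 3.64×10^5 Hz.

f ≈ 0.364 MHz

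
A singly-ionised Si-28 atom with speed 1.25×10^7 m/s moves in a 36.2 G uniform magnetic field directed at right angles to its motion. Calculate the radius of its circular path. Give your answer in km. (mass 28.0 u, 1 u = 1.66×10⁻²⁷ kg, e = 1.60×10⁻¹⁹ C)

r ≈ 1.00 km

The magnetic force provides the centripetal force: qvB = mv²/r, so r = mv/(qB).
r = (4.65×10^-26 kg)(1.25×10^7 m/s) / [(1×1.60×10^-19 C)(3.62×10^-3 T)] = 1000 m.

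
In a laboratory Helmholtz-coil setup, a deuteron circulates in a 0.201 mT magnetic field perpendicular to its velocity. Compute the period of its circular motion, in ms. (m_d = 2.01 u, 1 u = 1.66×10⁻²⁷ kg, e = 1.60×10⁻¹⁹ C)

T ≈ 0.652 ms

The cyclotron period is independent of speed: T = 2πm/(qB).
T = 2π(3.34×10^-27) / [(1×1.60×10^-19)(2.01×10^-4)] = 6.52×10^-4 s.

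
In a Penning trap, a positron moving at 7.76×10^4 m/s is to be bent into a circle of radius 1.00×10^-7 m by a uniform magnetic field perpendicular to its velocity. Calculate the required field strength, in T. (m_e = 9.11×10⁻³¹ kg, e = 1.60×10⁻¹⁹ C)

qvB = mv²/r gives B = mv/(qr).
B = (9.11×10^-31)(7.76×10^4) / [(1×1.60×10^-19)(1.00×10^-7)] = 4.42 T.

B ≈ 4.42 T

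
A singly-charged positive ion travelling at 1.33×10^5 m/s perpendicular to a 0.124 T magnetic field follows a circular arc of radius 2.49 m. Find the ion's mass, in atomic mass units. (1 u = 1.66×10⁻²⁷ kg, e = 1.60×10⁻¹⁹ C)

m ≈ 224 u

qvB = mv²/r ⇒ m = qBr/v.
m = (1×1.60×10^-19)(0.124)(2.49) / (1.33×10^5) = 3.71×10^-25 kg = 224 u.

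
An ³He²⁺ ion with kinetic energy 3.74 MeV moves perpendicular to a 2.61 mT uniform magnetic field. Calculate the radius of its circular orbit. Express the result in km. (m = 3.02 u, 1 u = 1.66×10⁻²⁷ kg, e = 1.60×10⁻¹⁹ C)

r ≈ 0.0927 km

Convert the energy: K = 3.74 MeV = 5.98×10^-13 J.
v = √(2K/m) = √(2·5.98×10^-13/5.01×10^-27) = 1.55×10^7 m/s.
r = mv/(qB) = (5.01×10^-27)(1.55×10^7) / [(2×1.60×10^-19)(2.61×10^-3)] = 92.7 m.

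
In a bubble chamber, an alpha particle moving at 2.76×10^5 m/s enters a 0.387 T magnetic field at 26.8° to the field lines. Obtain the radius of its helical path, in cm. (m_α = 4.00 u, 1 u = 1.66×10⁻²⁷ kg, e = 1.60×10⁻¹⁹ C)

Only the perpendicular component v⊥ = v sin26.8° = 1.24×10^5 m/s is bent by the field.
r = m v⊥ /(qB) = (6.64×10^-27)(1.24×10^5) / [(2×1.60×10^-19)(0.387)] = 6.67×10^-3 m.

r ≈ 0.667 cm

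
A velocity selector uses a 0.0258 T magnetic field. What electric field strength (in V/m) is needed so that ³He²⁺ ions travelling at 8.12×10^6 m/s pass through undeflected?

qE = qvB ⇒ E = vB = (8.12×10^6)(0.0258) = 2.09×10^5 V/m.

E ≈ 2.09×10^5 V/m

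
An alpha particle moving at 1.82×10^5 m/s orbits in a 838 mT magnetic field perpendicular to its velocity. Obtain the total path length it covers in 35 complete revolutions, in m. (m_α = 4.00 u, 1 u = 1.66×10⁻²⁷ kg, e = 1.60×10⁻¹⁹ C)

L ≈ 0.991 m

r = mv/(qB) = 4.51×10^-3 m, so one revolution covers 2πr = 0.0283 m.
In 35 revolutions: L = 35·2πr = 0.991 m.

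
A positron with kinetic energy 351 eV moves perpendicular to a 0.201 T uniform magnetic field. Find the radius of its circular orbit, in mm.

Convert the energy: K = 351 eV = 5.62×10^-17 J.
v = √(2K/m) = √(2·5.62×10^-17/9.11×10^-31) = 1.11×10^7 m/s.
r = mv/(qB) = (9.11×10^-31)(1.11×10^7) / [(1×1.60×10^-19)(0.201)] = 3.15×10^-4 m.

r ≈ 0.315 mm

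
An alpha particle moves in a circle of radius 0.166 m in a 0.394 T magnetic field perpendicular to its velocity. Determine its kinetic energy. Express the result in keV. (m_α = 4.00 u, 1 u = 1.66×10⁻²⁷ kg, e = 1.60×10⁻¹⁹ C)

v = qBr/m = (2×1.60×10^-19)(0.394)(0.166) / (6.64×10^-27) = 3.15×10^6 m/s.
K = ½mv² = 0.5·(6.64×10^-27)·(3.15×10^6)² = 3.30×10^-14 J = 206 keV.

K ≈ 206 keV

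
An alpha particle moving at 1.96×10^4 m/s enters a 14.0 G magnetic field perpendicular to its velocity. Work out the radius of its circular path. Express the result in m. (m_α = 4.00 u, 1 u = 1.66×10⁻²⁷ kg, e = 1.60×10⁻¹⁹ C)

The magnetic force provides the centripetal force: qvB = mv²/r, so r = mv/(qB).
r = (6.64×10^-27 kg)(1.96×10^4 m/s) / [(2×1.60×10^-19 C)(1.40×10^-3 T)] = 0.291 m.

r ≈ 0.291 m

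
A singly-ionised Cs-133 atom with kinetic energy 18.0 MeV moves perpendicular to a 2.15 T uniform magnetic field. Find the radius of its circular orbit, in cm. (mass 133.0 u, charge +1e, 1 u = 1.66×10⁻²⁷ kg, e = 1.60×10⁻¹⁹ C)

r ≈ 328 cm

Convert the energy: K = 18.0 MeV = 2.88×10^-12 J.
v = √(2K/m) = √(2·2.88×10^-12/2.21×10^-25) = 5.11×10^6 m/s.
r = mv/(qB) = (2.21×10^-25)(5.11×10^6) / [(1×1.60×10^-19)(2.15)] = 3.28 m.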